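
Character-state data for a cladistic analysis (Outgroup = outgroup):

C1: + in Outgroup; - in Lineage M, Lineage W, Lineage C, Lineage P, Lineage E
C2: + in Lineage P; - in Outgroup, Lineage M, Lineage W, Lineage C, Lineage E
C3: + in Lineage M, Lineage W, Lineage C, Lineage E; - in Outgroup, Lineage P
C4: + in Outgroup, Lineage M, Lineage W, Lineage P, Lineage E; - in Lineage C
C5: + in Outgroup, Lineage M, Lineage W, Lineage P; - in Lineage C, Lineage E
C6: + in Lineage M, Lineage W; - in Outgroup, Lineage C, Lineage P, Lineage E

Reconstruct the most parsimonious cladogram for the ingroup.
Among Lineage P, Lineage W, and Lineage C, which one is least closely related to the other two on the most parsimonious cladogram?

Lineage P

Character polarity is set by the outgroup: the derived state is whichever differs from the outgroup's state, so for C1, C4, C5 the derived state is '-', and for the remaining characters it is '+'.
All ingroup taxa share the derived state '-' for C1; it defines the ingroup but does not resolve relationships within it.
C2 (derived state '+') is unique to Lineage P (autapomorphy; uninformative for grouping).
C3 (derived state '+') is shared by Lineage C, Lineage E, Lineage M, and Lineage W — a synapomorphy uniting that clade.
C4 (derived state '-') is unique to Lineage C (autapomorphy; uninformative for grouping).
C5: derived state '-' in Lineage C and Lineage E only — synapomorphy for {Lineage C, Lineage E}.
C6: derived state '+' in Lineage M and Lineage W only — synapomorphy for {Lineage M, Lineage W}.
Most parsimonious ingroup topology: (((Lineage M,Lineage W),(Lineage C,Lineage E)),Lineage P).
Lineage W and Lineage C share a more recent common ancestor with each other than either does with Lineage P, so Lineage P is the least closely related of the three.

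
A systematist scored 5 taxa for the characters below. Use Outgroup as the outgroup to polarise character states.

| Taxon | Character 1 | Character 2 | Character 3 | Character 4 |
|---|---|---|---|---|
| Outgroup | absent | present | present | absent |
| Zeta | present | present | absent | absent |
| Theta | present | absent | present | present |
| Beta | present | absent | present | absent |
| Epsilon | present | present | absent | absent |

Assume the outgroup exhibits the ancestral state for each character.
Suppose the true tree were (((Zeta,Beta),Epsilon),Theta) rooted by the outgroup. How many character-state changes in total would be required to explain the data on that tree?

Map each character onto (((Zeta,Beta),Epsilon),Theta) (rooted by Outgroup) and count the minimum state changes it requires (Fitch parsimony):
Character 1: 1; Character 2: 2; Character 3: 2; Character 4: 1.
Total tree length = 6.

6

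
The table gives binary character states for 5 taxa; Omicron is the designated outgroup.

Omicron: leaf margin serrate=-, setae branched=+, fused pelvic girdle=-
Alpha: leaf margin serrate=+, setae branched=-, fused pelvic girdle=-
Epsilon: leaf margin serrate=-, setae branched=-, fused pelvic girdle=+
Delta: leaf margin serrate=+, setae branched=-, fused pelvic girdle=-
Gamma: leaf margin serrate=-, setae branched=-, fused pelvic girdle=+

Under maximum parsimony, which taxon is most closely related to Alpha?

Character polarity is set by the outgroup: the derived state is whichever differs from the outgroup's state, so for setae branched the derived state is '-', and for the remaining characters it is '+'.
leaf margin serrate (derived state '+') is shared by Alpha and Delta — a synapomorphy uniting that clade.
All ingroup taxa share the derived state '-' for setae branched; it defines the ingroup but does not resolve relationships within it.
fused pelvic girdle: derived state '+' in Epsilon and Gamma only — synapomorphy for {Epsilon, Gamma}.
Most parsimonious ingroup topology: ((Alpha,Delta),(Epsilon,Gamma)).
Alpha and Delta form a cherry on this tree, so they are sister taxa.

Delta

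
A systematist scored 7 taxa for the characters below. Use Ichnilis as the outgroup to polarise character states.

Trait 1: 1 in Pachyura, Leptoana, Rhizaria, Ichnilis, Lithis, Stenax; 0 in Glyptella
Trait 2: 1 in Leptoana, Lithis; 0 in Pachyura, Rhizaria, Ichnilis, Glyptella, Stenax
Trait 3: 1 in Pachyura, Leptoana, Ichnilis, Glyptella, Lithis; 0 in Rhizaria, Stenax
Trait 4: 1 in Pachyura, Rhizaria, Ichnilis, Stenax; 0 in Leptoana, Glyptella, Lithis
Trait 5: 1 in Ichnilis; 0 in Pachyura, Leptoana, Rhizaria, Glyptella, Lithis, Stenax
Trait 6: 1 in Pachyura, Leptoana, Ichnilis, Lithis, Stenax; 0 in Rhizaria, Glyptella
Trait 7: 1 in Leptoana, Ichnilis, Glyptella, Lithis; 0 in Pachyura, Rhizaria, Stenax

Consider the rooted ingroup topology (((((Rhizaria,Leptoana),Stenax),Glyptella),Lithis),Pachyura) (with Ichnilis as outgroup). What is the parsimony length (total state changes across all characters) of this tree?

14

Map each character onto (((((Rhizaria,Leptoana),Stenax),Glyptella),Lithis),Pachyura) (rooted by Ichnilis) and count the minimum state changes it requires (Fitch parsimony):
Trait 1: 1; Trait 2: 2; Trait 3: 2; Trait 4: 3; Trait 5: 1; Trait 6: 2; Trait 7: 3.
Total tree length = 14.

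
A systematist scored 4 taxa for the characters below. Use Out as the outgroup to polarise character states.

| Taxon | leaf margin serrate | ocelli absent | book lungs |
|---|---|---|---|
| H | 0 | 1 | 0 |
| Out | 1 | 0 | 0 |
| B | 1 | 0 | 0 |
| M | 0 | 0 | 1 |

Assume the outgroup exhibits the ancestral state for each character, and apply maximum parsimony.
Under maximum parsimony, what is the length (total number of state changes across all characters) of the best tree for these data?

Character polarity is set by the outgroup: the derived state is whichever differs from the outgroup's state, so for leaf margin serrate the derived state is '0', and for the remaining characters it is '1'.
leaf margin serrate (derived state '0') is shared by H and M — a synapomorphy uniting that clade.
ocelli absent (derived state '1') is unique to H (autapomorphy; uninformative for grouping).
book lungs (derived state '1') is unique to M (autapomorphy; uninformative for grouping).
Most parsimonious ingroup topology: ((H,M),B).
Changes per character on this tree: leaf margin serrate: 1; ocelli absent: 1; book lungs: 1.
Total = 3.

3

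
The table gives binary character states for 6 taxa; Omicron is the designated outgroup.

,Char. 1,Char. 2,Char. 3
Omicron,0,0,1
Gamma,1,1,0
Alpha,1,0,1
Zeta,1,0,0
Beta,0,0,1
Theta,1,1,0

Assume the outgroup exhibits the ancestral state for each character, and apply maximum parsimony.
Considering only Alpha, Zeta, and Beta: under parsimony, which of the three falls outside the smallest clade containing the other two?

Character polarity is set by the outgroup: the derived state is whichever differs from the outgroup's state, so for Char. 3 the derived state is '0', and for the remaining characters it is '1'.
Only Alpha, Gamma, Theta, and Zeta show the derived state '1' for Char. 1, supporting them as a clade.
Char. 2 (derived state '1') is shared by Gamma and Theta — a synapomorphy uniting that clade.
Char. 3 (derived state '0') is shared by Gamma, Theta, and Zeta — a synapomorphy uniting that clade.
Most parsimonious ingroup topology: ((((Gamma,Theta),Zeta),Alpha),Beta).
Zeta and Alpha share a more recent common ancestor with each other than either does with Beta, so Beta is the least closely related of the three.

Beta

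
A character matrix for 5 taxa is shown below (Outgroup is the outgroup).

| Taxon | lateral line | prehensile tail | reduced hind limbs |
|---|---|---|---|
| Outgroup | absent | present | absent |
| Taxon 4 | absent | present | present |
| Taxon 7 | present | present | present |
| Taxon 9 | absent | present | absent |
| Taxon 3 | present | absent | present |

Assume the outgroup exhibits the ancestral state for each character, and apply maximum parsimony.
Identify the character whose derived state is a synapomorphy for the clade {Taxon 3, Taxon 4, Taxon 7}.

Character polarity is set by the outgroup: the derived state is whichever differs from the outgroup's state, so for prehensile tail the derived state is 'absent', and for the remaining characters it is 'present'.
lateral line: derived state 'present' in Taxon 3 and Taxon 7 only — synapomorphy for {Taxon 3, Taxon 7}.
prehensile tail: derived state 'absent' in Taxon 3 only — an autapomorphy, so it tells us nothing about relationships among taxa.
reduced hind limbs (derived state 'present') is shared by Taxon 3, Taxon 4, and Taxon 7 — a synapomorphy uniting that clade.
Most parsimonious ingroup topology: ((Taxon 4,(Taxon 7,Taxon 3)),Taxon 9).
The clade {Taxon 3, Taxon 4, Taxon 7} is supported by reduced hind limbs: its derived state 'present' occurs in exactly those taxa and in no other taxon (including the outgroup).

reduced hind limbs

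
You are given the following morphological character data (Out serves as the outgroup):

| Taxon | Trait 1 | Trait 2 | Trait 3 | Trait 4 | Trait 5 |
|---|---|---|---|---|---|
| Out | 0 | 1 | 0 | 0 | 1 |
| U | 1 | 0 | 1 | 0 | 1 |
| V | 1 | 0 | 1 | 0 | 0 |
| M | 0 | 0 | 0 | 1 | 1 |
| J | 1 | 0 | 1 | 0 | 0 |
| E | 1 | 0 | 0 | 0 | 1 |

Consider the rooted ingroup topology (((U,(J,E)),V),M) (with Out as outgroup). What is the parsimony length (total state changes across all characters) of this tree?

Map each character onto (((U,(J,E)),V),M) (rooted by Out) and count the minimum state changes it requires (Fitch parsimony):
Trait 1: 1; Trait 2: 1; Trait 3: 2; Trait 4: 1; Trait 5: 2.
Total tree length = 7.

7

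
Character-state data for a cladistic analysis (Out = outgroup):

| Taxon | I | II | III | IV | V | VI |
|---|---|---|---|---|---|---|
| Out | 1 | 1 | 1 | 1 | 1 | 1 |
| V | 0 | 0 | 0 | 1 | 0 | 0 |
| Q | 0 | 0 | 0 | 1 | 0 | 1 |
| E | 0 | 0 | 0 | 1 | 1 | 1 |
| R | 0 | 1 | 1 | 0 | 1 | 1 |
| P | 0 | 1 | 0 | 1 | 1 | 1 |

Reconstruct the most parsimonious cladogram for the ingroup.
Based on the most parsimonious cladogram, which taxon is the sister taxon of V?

The outgroup has state '1' for every character, so '0' is the derived state throughout.
I (derived state '0') is shared by all ingroup taxa — unites the whole ingroup.
Only E, Q, and V show the derived state '0' for II, supporting them as a clade.
Only E, P, Q, and V show the derived state '0' for III, supporting them as a clade.
IV: derived state '0' in R only — an autapomorphy, so it tells us nothing about relationships among taxa.
Only Q and V show the derived state '0' for V, supporting them as a clade.
VI (derived state '0') is unique to V (autapomorphy; uninformative for grouping).
Most parsimonious ingroup topology: ((P,(E,(V,Q))),R).
V and Q form a cherry on this tree, so they are sister taxa.

Q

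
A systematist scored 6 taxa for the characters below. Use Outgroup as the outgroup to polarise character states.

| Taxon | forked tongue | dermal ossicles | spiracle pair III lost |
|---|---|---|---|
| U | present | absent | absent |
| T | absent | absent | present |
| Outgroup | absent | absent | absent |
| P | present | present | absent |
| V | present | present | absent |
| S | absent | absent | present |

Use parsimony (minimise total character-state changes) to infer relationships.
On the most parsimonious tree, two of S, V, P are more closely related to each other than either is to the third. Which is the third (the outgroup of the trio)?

The outgroup has state 'absent' for every character, so 'present' is the derived state throughout.
forked tongue: derived state 'present' in P, U, and V only — synapomorphy for {P, U, V}.
dermal ossicles: derived state 'present' in P and V only — synapomorphy for {P, V}.
Only S and T show the derived state 'present' for spiracle pair III lost, supporting them as a clade.
Most parsimonious ingroup topology: ((T,S),((P,V),U)).
V and P share a more recent common ancestor with each other than either does with S, so S is the least closely related of the three.

S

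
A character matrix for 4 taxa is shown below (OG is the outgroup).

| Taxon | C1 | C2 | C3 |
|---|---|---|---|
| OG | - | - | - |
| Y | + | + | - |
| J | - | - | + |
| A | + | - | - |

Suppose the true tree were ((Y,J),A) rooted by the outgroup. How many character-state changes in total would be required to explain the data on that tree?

4

Map each character onto ((Y,J),A) (rooted by OG) and count the minimum state changes it requires (Fitch parsimony):
C1: 2; C2: 1; C3: 1.
Total tree length = 4.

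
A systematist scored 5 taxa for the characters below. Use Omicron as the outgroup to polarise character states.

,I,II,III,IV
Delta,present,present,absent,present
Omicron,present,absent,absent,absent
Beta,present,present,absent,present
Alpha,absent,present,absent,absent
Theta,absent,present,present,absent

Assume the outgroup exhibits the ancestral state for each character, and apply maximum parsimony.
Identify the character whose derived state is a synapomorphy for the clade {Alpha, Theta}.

Character polarity is set by the outgroup: the derived state is whichever differs from the outgroup's state, so for I the derived state is 'absent', and for the remaining characters it is 'present'.
Only Alpha and Theta show the derived state 'absent' for I, supporting them as a clade.
All ingroup taxa share the derived state 'present' for II; it defines the ingroup but does not resolve relationships within it.
III (derived state 'present') is unique to Theta (autapomorphy; uninformative for grouping).
IV: derived state 'present' in Beta and Delta only — synapomorphy for {Beta, Delta}.
Most parsimonious ingroup topology: ((Theta,Alpha),(Delta,Beta)).
The clade {Alpha, Theta} is supported by I: its derived state 'absent' occurs in exactly those taxa and in no other taxon (including the outgroup).

I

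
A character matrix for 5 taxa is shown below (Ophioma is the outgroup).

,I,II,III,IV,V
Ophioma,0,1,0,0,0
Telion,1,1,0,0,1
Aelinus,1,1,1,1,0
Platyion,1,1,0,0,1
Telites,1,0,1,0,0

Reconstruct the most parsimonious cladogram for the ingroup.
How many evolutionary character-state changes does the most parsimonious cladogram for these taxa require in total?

Character polarity is set by the outgroup: the derived state is whichever differs from the outgroup's state, so for II the derived state is '0', and for the remaining characters it is '1'.
I (derived state '1') is shared by all ingroup taxa — unites the whole ingroup.
II: derived state '0' in Telites only — an autapomorphy, so it tells us nothing about relationships among taxa.
III: derived state '1' in Aelinus and Telites only — synapomorphy for {Aelinus, Telites}.
IV (derived state '1') is unique to Aelinus (autapomorphy; uninformative for grouping).
V: derived state '1' in Platyion and Telion only — synapomorphy for {Platyion, Telion}.
Most parsimonious ingroup topology: ((Telion,Platyion),(Aelinus,Telites)).
Changes per character on this tree: I: 1; II: 1; III: 1; IV: 1; V: 1.
Total = 5.

5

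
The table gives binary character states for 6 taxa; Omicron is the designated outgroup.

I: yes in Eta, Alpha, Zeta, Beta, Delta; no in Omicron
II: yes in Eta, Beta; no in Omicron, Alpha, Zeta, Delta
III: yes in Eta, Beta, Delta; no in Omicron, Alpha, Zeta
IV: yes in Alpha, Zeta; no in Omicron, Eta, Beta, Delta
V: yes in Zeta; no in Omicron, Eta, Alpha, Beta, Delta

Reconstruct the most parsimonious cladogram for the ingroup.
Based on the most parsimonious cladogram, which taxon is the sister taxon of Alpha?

Zeta

The outgroup has state 'no' for every character, so 'yes' is the derived state throughout.
I (derived state 'yes') is shared by all ingroup taxa — unites the whole ingroup.
II: derived state 'yes' in Beta and Eta only — synapomorphy for {Beta, Eta}.
Only Beta, Delta, and Eta show the derived state 'yes' for III, supporting them as a clade.
IV (derived state 'yes') is shared by Alpha and Zeta — a synapomorphy uniting that clade.
V (derived state 'yes') is unique to Zeta (autapomorphy; uninformative for grouping).
Most parsimonious ingroup topology: (((Eta,Beta),Delta),(Alpha,Zeta)).
Alpha and Zeta form a cherry on this tree, so they are sister taxa.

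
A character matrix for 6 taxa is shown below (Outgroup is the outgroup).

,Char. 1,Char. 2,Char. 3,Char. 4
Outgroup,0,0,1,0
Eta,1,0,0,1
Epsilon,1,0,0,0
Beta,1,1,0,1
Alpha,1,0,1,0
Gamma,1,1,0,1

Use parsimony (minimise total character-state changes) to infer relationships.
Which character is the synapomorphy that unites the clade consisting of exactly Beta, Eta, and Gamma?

Char. 4

Character polarity is set by the outgroup: the derived state is whichever differs from the outgroup's state, so for Char. 3 the derived state is '0', and for the remaining characters it is '1'.
All ingroup taxa share the derived state '1' for Char. 1; it defines the ingroup but does not resolve relationships within it.
Char. 2: derived state '1' in Beta and Gamma only — synapomorphy for {Beta, Gamma}.
Only Beta, Epsilon, Eta, and Gamma show the derived state '0' for Char. 3, supporting them as a clade.
Only Beta, Eta, and Gamma show the derived state '1' for Char. 4, supporting them as a clade.
Most parsimonious ingroup topology: (((Eta,(Beta,Gamma)),Epsilon),Alpha).
The clade {Beta, Eta, Gamma} is supported by Char. 4: its derived state '1' occurs in exactly those taxa and in no other taxon (including the outgroup).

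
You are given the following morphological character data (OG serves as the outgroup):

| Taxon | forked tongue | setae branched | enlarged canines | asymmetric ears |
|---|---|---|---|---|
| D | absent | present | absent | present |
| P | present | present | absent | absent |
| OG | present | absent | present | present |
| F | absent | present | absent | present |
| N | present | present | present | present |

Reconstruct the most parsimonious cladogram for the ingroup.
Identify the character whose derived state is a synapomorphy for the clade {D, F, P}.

Character polarity is set by the outgroup: the derived state is whichever differs from the outgroup's state, so for forked tongue, enlarged canines, asymmetric ears the derived state is 'absent', and for the remaining characters it is 'present'.
forked tongue: derived state 'absent' in D and F only — synapomorphy for {D, F}.
All ingroup taxa share the derived state 'present' for setae branched; it defines the ingroup but does not resolve relationships within it.
enlarged canines: derived state 'absent' in D, F, and P only — synapomorphy for {D, F, P}.
asymmetric ears (derived state 'absent') is unique to P (autapomorphy; uninformative for grouping).
Most parsimonious ingroup topology: (N,((F,D),P)).
The clade {D, F, P} is supported by enlarged canines: its derived state 'absent' occurs in exactly those taxa and in no other taxon (including the outgroup).

enlarged canines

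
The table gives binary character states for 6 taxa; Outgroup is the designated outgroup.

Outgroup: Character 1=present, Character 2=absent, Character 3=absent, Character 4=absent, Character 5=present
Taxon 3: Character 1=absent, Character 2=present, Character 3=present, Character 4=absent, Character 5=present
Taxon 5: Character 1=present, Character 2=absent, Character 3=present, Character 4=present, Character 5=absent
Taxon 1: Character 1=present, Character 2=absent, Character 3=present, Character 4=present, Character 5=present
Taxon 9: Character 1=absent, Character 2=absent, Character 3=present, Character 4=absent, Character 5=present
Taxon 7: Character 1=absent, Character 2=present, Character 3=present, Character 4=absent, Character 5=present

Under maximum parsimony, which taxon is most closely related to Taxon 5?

Character polarity is set by the outgroup: the derived state is whichever differs from the outgroup's state, so for Character 1, Character 5 the derived state is 'absent', and for the remaining characters it is 'present'.
Only Taxon 3, Taxon 7, and Taxon 9 show the derived state 'absent' for Character 1, supporting them as a clade.
Only Taxon 3 and Taxon 7 show the derived state 'present' for Character 2, supporting them as a clade.
All ingroup taxa share the derived state 'present' for Character 3; it defines the ingroup but does not resolve relationships within it.
Only Taxon 1 and Taxon 5 show the derived state 'present' for Character 4, supporting them as a clade.
Character 5 (derived state 'absent') is unique to Taxon 5 (autapomorphy; uninformative for grouping).
Most parsimonious ingroup topology: (((Taxon 3,Taxon 7),Taxon 9),(Taxon 5,Taxon 1)).
Taxon 5 and Taxon 1 form a cherry on this tree, so they are sister taxa.

Taxon 1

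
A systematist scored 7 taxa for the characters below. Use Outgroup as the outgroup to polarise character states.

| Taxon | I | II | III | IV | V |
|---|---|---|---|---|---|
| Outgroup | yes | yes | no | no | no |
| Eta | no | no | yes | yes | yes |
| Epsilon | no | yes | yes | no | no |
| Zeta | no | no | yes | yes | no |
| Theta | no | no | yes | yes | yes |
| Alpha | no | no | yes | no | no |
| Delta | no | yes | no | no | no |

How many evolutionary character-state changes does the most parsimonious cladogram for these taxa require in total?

Character polarity is set by the outgroup: the derived state is whichever differs from the outgroup's state, so for I, II the derived state is 'no', and for the remaining characters it is 'yes'.
I (derived state 'no') is shared by all ingroup taxa — unites the whole ingroup.
II: derived state 'no' in Alpha, Eta, Theta, and Zeta only — synapomorphy for {Alpha, Eta, Theta, Zeta}.
III (derived state 'yes') is shared by Alpha, Epsilon, Eta, Theta, and Zeta — a synapomorphy uniting that clade.
IV (derived state 'yes') is shared by Eta, Theta, and Zeta — a synapomorphy uniting that clade.
Only Eta and Theta show the derived state 'yes' for V, supporting them as a clade.
Most parsimonious ingroup topology: (((((Eta,Theta),Zeta),Alpha),Epsilon),Delta).
Changes per character on this tree: I: 1; II: 1; III: 1; IV: 1; V: 1.
Total = 5.

5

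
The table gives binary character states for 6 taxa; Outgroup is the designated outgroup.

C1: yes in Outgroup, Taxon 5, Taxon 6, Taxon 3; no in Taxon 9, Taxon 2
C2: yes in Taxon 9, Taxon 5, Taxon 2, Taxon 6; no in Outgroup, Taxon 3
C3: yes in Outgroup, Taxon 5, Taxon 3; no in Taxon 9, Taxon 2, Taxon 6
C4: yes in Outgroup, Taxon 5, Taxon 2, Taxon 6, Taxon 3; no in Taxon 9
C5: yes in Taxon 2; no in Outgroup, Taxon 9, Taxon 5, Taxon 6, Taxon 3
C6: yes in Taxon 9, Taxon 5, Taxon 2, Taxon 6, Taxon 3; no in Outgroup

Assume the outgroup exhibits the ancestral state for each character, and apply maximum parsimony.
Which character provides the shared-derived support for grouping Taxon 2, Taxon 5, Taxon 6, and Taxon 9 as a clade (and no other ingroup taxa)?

Character polarity is set by the outgroup: the derived state is whichever differs from the outgroup's state, so for C1, C3, C4 the derived state is 'no', and for the remaining characters it is 'yes'.
Only Taxon 2 and Taxon 9 show the derived state 'no' for C1, supporting them as a clade.
C2: derived state 'yes' in Taxon 2, Taxon 5, Taxon 6, and Taxon 9 only — synapomorphy for {Taxon 2, Taxon 5, Taxon 6, Taxon 9}.
C3 (derived state 'no') is shared by Taxon 2, Taxon 6, and Taxon 9 — a synapomorphy uniting that clade.
C4 (derived state 'no') is unique to Taxon 9 (autapomorphy; uninformative for grouping).
C5 (derived state 'yes') is unique to Taxon 2 (autapomorphy; uninformative for grouping).
All ingroup taxa share the derived state 'yes' for C6; it defines the ingroup but does not resolve relationships within it.
Most parsimonious ingroup topology: ((((Taxon 9,Taxon 2),Taxon 6),Taxon 5),Taxon 3).
The clade {Taxon 2, Taxon 5, Taxon 6, Taxon 9} is supported by C2: its derived state 'yes' occurs in exactly those taxa and in no other taxon (including the outgroup).

C2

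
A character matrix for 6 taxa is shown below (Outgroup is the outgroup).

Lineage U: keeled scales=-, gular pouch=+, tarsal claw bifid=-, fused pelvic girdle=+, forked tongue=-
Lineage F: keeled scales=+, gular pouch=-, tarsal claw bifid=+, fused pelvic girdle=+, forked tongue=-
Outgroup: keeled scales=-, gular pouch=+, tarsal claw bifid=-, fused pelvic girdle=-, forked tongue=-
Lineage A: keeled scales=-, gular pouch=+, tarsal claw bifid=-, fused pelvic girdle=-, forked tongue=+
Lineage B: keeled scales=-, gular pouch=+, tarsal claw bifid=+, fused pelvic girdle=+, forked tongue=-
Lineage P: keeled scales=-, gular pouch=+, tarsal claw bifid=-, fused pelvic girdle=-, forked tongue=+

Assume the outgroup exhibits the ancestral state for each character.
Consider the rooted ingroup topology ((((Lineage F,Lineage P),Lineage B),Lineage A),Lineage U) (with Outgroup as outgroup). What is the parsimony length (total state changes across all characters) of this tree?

Map each character onto ((((Lineage F,Lineage P),Lineage B),Lineage A),Lineage U) (rooted by Outgroup) and count the minimum state changes it requires (Fitch parsimony):
keeled scales: 1; gular pouch: 1; tarsal claw bifid: 2; fused pelvic girdle: 3; forked tongue: 2.
Total tree length = 9.

9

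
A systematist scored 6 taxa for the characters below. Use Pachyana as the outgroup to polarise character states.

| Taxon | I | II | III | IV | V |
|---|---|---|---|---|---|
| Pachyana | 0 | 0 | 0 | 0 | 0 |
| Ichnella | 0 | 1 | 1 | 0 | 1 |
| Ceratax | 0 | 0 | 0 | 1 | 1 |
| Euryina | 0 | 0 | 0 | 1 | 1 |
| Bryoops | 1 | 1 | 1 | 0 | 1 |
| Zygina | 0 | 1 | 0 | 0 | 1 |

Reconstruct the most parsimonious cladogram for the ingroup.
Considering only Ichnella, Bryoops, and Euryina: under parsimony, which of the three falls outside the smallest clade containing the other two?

The outgroup has state '0' for every character, so '1' is the derived state throughout.
I: derived state '1' in Bryoops only — an autapomorphy, so it tells us nothing about relationships among taxa.
Only Bryoops, Ichnella, and Zygina show the derived state '1' for II, supporting them as a clade.
Only Bryoops and Ichnella show the derived state '1' for III, supporting them as a clade.
Only Ceratax and Euryina show the derived state '1' for IV, supporting them as a clade.
V (derived state '1') is shared by all ingroup taxa — unites the whole ingroup.
Most parsimonious ingroup topology: (((Ichnella,Bryoops),Zygina),(Ceratax,Euryina)).
Ichnella and Bryoops share a more recent common ancestor with each other than either does with Euryina, so Euryina is the least closely related of the three.

Euryina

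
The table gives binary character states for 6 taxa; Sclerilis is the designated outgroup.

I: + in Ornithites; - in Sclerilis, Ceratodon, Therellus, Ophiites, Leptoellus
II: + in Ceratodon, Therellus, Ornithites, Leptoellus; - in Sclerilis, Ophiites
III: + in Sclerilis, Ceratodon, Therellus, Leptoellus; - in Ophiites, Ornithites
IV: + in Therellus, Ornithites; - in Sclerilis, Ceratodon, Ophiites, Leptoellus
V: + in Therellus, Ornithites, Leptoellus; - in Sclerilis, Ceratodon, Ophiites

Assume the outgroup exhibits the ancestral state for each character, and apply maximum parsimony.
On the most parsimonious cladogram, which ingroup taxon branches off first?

Ophiites

Character polarity is set by the outgroup: the derived state is whichever differs from the outgroup's state, so for III the derived state is '-', and for the remaining characters it is '+'.
I (derived state '+') is unique to Ornithites (autapomorphy; uninformative for grouping).
II (derived state '+') is shared by Ceratodon, Leptoellus, Ornithites, and Therellus — a synapomorphy uniting that clade.
III (state '-') occurs in Ophiites and Ornithites but conflicts with the nesting implied by the other characters — most parsimoniously interpreted as homoplasy.
IV (derived state '+') is shared by Ornithites and Therellus — a synapomorphy uniting that clade.
Only Leptoellus, Ornithites, and Therellus show the derived state '+' for V, supporting them as a clade.
Most parsimonious ingroup topology: ((Ceratodon,((Therellus,Ornithites),Leptoellus)),Ophiites).
Ophiites is sister to the clade containing all other ingroup taxa, so it is the earliest-diverging (most basal) ingroup lineage.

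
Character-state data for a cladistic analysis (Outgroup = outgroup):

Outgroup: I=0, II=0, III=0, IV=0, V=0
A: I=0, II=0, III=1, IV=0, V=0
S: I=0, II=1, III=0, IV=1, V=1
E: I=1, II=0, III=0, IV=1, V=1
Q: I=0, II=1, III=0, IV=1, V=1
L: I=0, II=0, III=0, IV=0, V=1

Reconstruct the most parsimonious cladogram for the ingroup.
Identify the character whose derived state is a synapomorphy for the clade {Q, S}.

II

The outgroup has state '0' for every character, so '1' is the derived state throughout.
I (derived state '1') is unique to E (autapomorphy; uninformative for grouping).
II (derived state '1') is shared by Q and S — a synapomorphy uniting that clade.
III: derived state '1' in A only — an autapomorphy, so it tells us nothing about relationships among taxa.
Only E, Q, and S show the derived state '1' for IV, supporting them as a clade.
Only E, L, Q, and S show the derived state '1' for V, supporting them as a clade.
Most parsimonious ingroup topology: ((((Q,S),E),L),A).
The clade {Q, S} is supported by II: its derived state '1' occurs in exactly those taxa and in no other taxon (including the outgroup).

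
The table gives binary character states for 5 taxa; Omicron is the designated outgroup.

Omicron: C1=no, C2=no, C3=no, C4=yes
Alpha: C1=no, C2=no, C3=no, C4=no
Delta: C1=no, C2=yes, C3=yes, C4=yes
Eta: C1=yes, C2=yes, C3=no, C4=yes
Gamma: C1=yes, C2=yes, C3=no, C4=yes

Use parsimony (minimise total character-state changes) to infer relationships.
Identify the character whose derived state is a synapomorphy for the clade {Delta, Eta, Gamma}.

Character polarity is set by the outgroup: the derived state is whichever differs from the outgroup's state, so for C4 the derived state is 'no', and for the remaining characters it is 'yes'.
C1 (derived state 'yes') is shared by Eta and Gamma — a synapomorphy uniting that clade.
Only Delta, Eta, and Gamma show the derived state 'yes' for C2, supporting them as a clade.
C3: derived state 'yes' in Delta only — an autapomorphy, so it tells us nothing about relationships among taxa.
C4: derived state 'no' in Alpha only — an autapomorphy, so it tells us nothing about relationships among taxa.
Most parsimonious ingroup topology: (Alpha,(Delta,(Eta,Gamma))).
The clade {Delta, Eta, Gamma} is supported by C2: its derived state 'yes' occurs in exactly those taxa and in no other taxon (including the outgroup).

C2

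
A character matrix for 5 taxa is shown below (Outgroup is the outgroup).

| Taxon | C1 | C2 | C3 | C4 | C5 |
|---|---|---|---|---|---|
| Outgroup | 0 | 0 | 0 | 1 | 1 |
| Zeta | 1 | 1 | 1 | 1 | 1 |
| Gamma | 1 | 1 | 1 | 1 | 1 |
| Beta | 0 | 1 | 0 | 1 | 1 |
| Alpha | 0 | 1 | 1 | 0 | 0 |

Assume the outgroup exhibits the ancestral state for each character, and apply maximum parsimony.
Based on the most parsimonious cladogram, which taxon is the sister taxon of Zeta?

Character polarity is set by the outgroup: the derived state is whichever differs from the outgroup's state, so for C4, C5 the derived state is '0', and for the remaining characters it is '1'.
C1: derived state '1' in Gamma and Zeta only — synapomorphy for {Gamma, Zeta}.
C2 (derived state '1') is shared by all ingroup taxa — unites the whole ingroup.
Only Alpha, Gamma, and Zeta show the derived state '1' for C3, supporting them as a clade.
C4 (derived state '0') is unique to Alpha (autapomorphy; uninformative for grouping).
C5: derived state '0' in Alpha only — an autapomorphy, so it tells us nothing about relationships among taxa.
Most parsimonious ingroup topology: (((Zeta,Gamma),Alpha),Beta).
Zeta and Gamma form a cherry on this tree, so they are sister taxa.

Gamma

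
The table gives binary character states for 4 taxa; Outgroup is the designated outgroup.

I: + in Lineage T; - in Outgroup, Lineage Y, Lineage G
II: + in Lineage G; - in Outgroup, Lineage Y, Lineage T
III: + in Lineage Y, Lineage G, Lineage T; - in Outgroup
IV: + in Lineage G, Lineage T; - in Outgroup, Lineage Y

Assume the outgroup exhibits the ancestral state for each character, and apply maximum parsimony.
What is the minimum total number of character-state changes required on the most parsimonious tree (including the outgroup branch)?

4

The outgroup has state '-' for every character, so '+' is the derived state throughout.
I (derived state '+') is unique to Lineage T (autapomorphy; uninformative for grouping).
II (derived state '+') is unique to Lineage G (autapomorphy; uninformative for grouping).
All ingroup taxa share the derived state '+' for III; it defines the ingroup but does not resolve relationships within it.
IV: derived state '+' in Lineage G and Lineage T only — synapomorphy for {Lineage G, Lineage T}.
Most parsimonious ingroup topology: (Lineage Y,(Lineage G,Lineage T)).
Changes per character on this tree: I: 1; II: 1; III: 1; IV: 1.
Total = 4.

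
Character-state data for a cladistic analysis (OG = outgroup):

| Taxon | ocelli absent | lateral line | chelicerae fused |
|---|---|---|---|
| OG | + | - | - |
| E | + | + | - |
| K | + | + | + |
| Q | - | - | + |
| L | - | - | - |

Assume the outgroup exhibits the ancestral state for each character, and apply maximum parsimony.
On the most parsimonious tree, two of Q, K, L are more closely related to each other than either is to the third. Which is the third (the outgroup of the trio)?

K

Character polarity is set by the outgroup: the derived state is whichever differs from the outgroup's state, so for ocelli absent the derived state is '-', and for the remaining characters it is '+'.
ocelli absent (derived state '-') is shared by L and Q — a synapomorphy uniting that clade.
lateral line (derived state '+') is shared by E and K — a synapomorphy uniting that clade.
chelicerae fused (state '+') occurs in K and Q but conflicts with the nesting implied by the other characters — most parsimoniously interpreted as homoplasy.
Most parsimonious ingroup topology: ((E,K),(Q,L)).
L and Q share a more recent common ancestor with each other than either does with K, so K is the least closely related of the three.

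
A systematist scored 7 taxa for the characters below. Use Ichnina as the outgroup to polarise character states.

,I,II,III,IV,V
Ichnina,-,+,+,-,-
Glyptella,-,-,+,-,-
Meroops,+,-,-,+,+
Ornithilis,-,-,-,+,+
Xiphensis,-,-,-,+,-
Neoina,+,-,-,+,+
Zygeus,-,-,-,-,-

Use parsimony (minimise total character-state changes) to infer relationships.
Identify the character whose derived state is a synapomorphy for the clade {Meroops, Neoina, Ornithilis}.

Character polarity is set by the outgroup: the derived state is whichever differs from the outgroup's state, so for II, III the derived state is '-', and for the remaining characters it is '+'.
I: derived state '+' in Meroops and Neoina only — synapomorphy for {Meroops, Neoina}.
All ingroup taxa share the derived state '-' for II; it defines the ingroup but does not resolve relationships within it.
III (derived state '-') is shared by Meroops, Neoina, Ornithilis, Xiphensis, and Zygeus — a synapomorphy uniting that clade.
IV: derived state '+' in Meroops, Neoina, Ornithilis, and Xiphensis only — synapomorphy for {Meroops, Neoina, Ornithilis, Xiphensis}.
Only Meroops, Neoina, and Ornithilis show the derived state '+' for V, supporting them as a clade.
Most parsimonious ingroup topology: (Glyptella,((((Meroops,Neoina),Ornithilis),Xiphensis),Zygeus)).
The clade {Meroops, Neoina, Ornithilis} is supported by V: its derived state '+' occurs in exactly those taxa and in no other taxon (including the outgroup).

V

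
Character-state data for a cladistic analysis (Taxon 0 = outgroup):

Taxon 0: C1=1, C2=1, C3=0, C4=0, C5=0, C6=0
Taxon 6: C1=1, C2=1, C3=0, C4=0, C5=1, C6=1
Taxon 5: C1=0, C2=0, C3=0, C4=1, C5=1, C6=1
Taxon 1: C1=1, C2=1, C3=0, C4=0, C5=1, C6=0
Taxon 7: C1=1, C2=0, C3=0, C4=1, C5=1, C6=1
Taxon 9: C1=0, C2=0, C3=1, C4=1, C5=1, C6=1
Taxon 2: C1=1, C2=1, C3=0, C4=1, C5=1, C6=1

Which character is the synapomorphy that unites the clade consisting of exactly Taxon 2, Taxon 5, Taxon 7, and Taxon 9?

C4

Character polarity is set by the outgroup: the derived state is whichever differs from the outgroup's state, so for C1, C2 the derived state is '0', and for the remaining characters it is '1'.
C1: derived state '0' in Taxon 5 and Taxon 9 only — synapomorphy for {Taxon 5, Taxon 9}.
C2: derived state '0' in Taxon 5, Taxon 7, and Taxon 9 only — synapomorphy for {Taxon 5, Taxon 7, Taxon 9}.
C3: derived state '1' in Taxon 9 only — an autapomorphy, so it tells us nothing about relationships among taxa.
Only Taxon 2, Taxon 5, Taxon 7, and Taxon 9 show the derived state '1' for C4, supporting them as a clade.
All ingroup taxa share the derived state '1' for C5; it defines the ingroup but does not resolve relationships within it.
C6 (derived state '1') is shared by Taxon 2, Taxon 5, Taxon 6, Taxon 7, and Taxon 9 — a synapomorphy uniting that clade.
Most parsimonious ingroup topology: ((Taxon 6,(((Taxon 5,Taxon 9),Taxon 7),Taxon 2)),Taxon 1).
The clade {Taxon 2, Taxon 5, Taxon 7, Taxon 9} is supported by C4: its derived state '1' occurs in exactly those taxa and in no other taxon (including the outgroup).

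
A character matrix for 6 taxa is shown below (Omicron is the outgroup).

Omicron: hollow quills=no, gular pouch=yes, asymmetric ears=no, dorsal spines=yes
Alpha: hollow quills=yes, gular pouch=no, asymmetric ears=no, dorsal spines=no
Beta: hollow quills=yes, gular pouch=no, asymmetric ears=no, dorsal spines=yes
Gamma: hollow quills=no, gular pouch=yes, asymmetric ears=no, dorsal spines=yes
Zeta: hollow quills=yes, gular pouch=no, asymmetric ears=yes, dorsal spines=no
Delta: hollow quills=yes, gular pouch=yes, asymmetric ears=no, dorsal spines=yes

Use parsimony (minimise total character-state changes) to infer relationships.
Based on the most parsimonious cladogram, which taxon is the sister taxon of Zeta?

Character polarity is set by the outgroup: the derived state is whichever differs from the outgroup's state, so for gular pouch, dorsal spines the derived state is 'no', and for the remaining characters it is 'yes'.
hollow quills: derived state 'yes' in Alpha, Beta, Delta, and Zeta only — synapomorphy for {Alpha, Beta, Delta, Zeta}.
gular pouch: derived state 'no' in Alpha, Beta, and Zeta only — synapomorphy for {Alpha, Beta, Zeta}.
asymmetric ears (derived state 'yes') is unique to Zeta (autapomorphy; uninformative for grouping).
dorsal spines (derived state 'no') is shared by Alpha and Zeta — a synapomorphy uniting that clade.
Most parsimonious ingroup topology: ((((Alpha,Zeta),Beta),Delta),Gamma).
Zeta and Alpha form a cherry on this tree, so they are sister taxa.

Alpha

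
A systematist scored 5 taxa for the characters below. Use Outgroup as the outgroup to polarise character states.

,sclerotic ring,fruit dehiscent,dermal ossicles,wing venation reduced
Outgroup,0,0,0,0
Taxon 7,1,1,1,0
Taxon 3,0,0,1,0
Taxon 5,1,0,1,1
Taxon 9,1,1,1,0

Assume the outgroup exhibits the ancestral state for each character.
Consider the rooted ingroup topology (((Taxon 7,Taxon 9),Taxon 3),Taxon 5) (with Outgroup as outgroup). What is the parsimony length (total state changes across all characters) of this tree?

Map each character onto (((Taxon 7,Taxon 9),Taxon 3),Taxon 5) (rooted by Outgroup) and count the minimum state changes it requires (Fitch parsimony):
sclerotic ring: 2; fruit dehiscent: 1; dermal ossicles: 1; wing venation reduced: 1.
Total tree length = 5.

5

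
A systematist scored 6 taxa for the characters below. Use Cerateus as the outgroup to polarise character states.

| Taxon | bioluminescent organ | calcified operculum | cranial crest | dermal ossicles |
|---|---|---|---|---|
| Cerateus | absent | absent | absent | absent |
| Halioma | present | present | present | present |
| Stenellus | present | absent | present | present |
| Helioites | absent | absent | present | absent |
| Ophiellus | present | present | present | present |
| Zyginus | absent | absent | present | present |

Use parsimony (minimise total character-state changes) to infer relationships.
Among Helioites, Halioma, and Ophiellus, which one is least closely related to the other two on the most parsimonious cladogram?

The outgroup has state 'absent' for every character, so 'present' is the derived state throughout.
bioluminescent organ (derived state 'present') is shared by Halioma, Ophiellus, and Stenellus — a synapomorphy uniting that clade.
calcified operculum: derived state 'present' in Halioma and Ophiellus only — synapomorphy for {Halioma, Ophiellus}.
cranial crest (derived state 'present') is shared by all ingroup taxa — unites the whole ingroup.
Only Halioma, Ophiellus, Stenellus, and Zyginus show the derived state 'present' for dermal ossicles, supporting them as a clade.
Most parsimonious ingroup topology: ((((Halioma,Ophiellus),Stenellus),Zyginus),Helioites).
Ophiellus and Halioma share a more recent common ancestor with each other than either does with Helioites, so Helioites is the least closely related of the three.

Helioites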